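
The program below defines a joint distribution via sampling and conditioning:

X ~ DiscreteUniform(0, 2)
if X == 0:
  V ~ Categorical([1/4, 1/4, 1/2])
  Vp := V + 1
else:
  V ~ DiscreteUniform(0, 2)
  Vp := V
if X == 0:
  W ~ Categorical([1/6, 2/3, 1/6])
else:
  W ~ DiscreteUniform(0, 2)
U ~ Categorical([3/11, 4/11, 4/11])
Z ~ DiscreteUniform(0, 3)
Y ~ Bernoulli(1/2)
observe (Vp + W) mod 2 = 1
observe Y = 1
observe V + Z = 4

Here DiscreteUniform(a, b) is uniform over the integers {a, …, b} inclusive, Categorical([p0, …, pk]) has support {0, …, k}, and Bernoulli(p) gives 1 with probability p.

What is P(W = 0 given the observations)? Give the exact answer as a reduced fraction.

Enumerate traces; 27 have nonzero weight after conditioning:
  (X=0, V=1, W=1, U=0, Z=3, Y=1) weight 1/528
  (X=0, V=1, W=1, U=1, Z=3, Y=1) weight 1/396
  (X=0, V=1, W=1, U=2, Z=3, Y=1) weight 1/396
  (X=0, V=2, W=0, U=0, Z=2, Y=1) weight 1/1056
  (X=0, V=2, W=0, U=1, Z=2, Y=1) weight 1/792
  (X=0, V=2, W=0, U=2, Z=2, Y=1) weight 1/792
  (X=0, V=2, W=2, U=0, Z=2, Y=1) weight 1/1056
  (X=0, V=2, W=2, U=1, Z=2, Y=1) weight 1/792
  … 19 more
Group by W:
  weight(W=0) = 11/864
  weight(W=1) = 7/432
  weight(W=2) = 11/864
Total weight = 11/864 + 7/432 + 11/864 = 1/24
P(W=0 | obs) = 11/864 / 1/24 = 11/36
P(W=1 | obs) = 7/432 / 1/24 = 7/18
P(W=2 | obs) = 11/864 / 1/24 = 11/36

P(W = 0 | obs) = 11/36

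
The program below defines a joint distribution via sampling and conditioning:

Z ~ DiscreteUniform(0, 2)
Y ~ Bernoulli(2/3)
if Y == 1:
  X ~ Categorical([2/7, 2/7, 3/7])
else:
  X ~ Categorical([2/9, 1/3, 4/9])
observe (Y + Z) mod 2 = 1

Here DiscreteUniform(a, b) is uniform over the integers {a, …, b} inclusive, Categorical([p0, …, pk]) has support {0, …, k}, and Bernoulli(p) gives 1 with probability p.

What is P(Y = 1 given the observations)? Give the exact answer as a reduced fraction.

P(Y = 1 | obs) = 4/5

Enumerate traces; 9 have nonzero weight after conditioning:
  (Z=0, Y=1, X=0) weight 4/63
  (Z=0, Y=1, X=1) weight 4/63
  (Z=0, Y=1, X=2) weight 2/21
  (Z=1, Y=0, X=0) weight 2/81
  (Z=1, Y=0, X=1) weight 1/27
  (Z=1, Y=0, X=2) weight 4/81
  (Z=2, Y=1, X=0) weight 4/63
  (Z=2, Y=1, X=1) weight 4/63
  … 1 more
Group by Y:
  weight(Y=0) = 1/9
  weight(Y=1) = 4/9
Total weight = 1/9 + 4/9 = 5/9
P(Y=0 | obs) = 1/9 / 5/9 = 1/5
P(Y=1 | obs) = 4/9 / 5/9 = 4/5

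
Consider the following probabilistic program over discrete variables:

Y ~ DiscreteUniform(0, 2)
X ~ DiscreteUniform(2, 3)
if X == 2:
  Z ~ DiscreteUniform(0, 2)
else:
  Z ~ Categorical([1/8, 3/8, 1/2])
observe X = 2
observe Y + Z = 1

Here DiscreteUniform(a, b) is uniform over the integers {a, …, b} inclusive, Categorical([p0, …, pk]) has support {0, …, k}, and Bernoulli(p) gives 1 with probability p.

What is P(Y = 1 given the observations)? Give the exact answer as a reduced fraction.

P(Y = 1 | obs) = 1/2

Enumerate traces; 2 have nonzero weight after conditioning:
  (Y=0, X=2, Z=1) weight 1/18
  (Y=1, X=2, Z=0) weight 1/18
Group by Y:
  weight(Y=0) = 1/18
  weight(Y=1) = 1/18
Total weight = 1/18 + 1/18 = 1/9
P(Y=0 | obs) = 1/18 / 1/9 = 1/2
P(Y=1 | obs) = 1/18 / 1/9 = 1/2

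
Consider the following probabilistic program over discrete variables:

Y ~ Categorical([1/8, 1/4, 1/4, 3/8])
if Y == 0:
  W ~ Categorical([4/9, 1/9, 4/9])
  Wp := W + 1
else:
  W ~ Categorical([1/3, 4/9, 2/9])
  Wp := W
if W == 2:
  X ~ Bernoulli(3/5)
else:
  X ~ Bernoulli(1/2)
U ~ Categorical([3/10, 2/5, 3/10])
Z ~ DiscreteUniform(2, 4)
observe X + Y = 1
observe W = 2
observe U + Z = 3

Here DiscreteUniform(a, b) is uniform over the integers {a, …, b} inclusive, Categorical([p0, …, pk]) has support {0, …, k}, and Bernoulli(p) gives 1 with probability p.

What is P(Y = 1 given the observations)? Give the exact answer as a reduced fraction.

Enumerate traces; 4 have nonzero weight after conditioning:
  (Y=0, W=2, X=1, U=0, Z=3) weight 1/300
  (Y=0, W=2, X=1, U=1, Z=2) weight 1/225
  (Y=1, W=2, X=0, U=0, Z=3) weight 1/450
  (Y=1, W=2, X=0, U=1, Z=2) weight 2/675
Group by Y:
  weight(Y=0) = 7/900
  weight(Y=1) = 7/1350
Total weight = 7/900 + 7/1350 = 7/540
P(Y=0 | obs) = 7/900 / 7/540 = 3/5
P(Y=1 | obs) = 7/1350 / 7/540 = 2/5

P(Y = 1 | obs) = 2/5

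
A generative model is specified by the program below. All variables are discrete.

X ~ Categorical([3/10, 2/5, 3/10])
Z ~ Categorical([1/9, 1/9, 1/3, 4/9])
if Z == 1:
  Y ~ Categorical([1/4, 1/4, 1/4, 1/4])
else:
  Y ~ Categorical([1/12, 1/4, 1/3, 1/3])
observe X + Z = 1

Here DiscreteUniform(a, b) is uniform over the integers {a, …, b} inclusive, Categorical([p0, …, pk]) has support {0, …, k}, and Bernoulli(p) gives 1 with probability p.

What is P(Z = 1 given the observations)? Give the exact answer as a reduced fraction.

Enumerate traces; 8 have nonzero weight after conditioning:
  (X=0, Z=1, Y=0) weight 1/120
  (X=0, Z=1, Y=1) weight 1/120
  (X=0, Z=1, Y=2) weight 1/120
  (X=0, Z=1, Y=3) weight 1/120
  (X=1, Z=0, Y=0) weight 1/270
  (X=1, Z=0, Y=1) weight 1/90
  (X=1, Z=0, Y=2) weight 2/135
  (X=1, Z=0, Y=3) weight 2/135
Group by Z:
  weight(Z=0) = 2/45
  weight(Z=1) = 1/30
Total weight = 2/45 + 1/30 = 7/90
P(Z=0 | obs) = 2/45 / 7/90 = 4/7
P(Z=1 | obs) = 1/30 / 7/90 = 3/7

P(Z = 1 | obs) = 3/7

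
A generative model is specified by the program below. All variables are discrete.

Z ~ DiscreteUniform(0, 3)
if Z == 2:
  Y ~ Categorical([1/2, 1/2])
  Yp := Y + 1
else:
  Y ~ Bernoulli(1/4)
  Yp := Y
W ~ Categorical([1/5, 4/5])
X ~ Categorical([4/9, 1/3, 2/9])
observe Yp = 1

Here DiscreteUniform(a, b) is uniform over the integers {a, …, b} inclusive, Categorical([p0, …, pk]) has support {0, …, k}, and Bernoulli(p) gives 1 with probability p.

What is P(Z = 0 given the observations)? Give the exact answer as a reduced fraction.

P(Z = 0 | obs) = 1/5

Enumerate traces; 24 have nonzero weight after conditioning:
  (Z=0, Y=1, W=0, X=0) weight 1/180
  (Z=0, Y=1, W=0, X=1) weight 1/240
  (Z=0, Y=1, W=0, X=2) weight 1/360
  (Z=0, Y=1, W=1, X=0) weight 1/45
  (Z=0, Y=1, W=1, X=1) weight 1/60
  (Z=0, Y=1, W=1, X=2) weight 1/90
  (Z=1, Y=1, W=0, X=0) weight 1/180
  (Z=1, Y=1, W=0, X=1) weight 1/240
  (Z=2, Y=0, W=0, X=0) weight 1/90
  (Z=3, Y=1, W=0, X=0) weight 1/180
  … 14 more
Group by Z:
  weight(Z=0) = 1/16
  weight(Z=1) = 1/16
  weight(Z=2) = 1/8
  weight(Z=3) = 1/16
Total weight = 1/16 + 1/16 + 1/8 + 1/16 = 5/16
P(Z=0 | obs) = 1/16 / 5/16 = 1/5
P(Z=1 | obs) = 1/16 / 5/16 = 1/5
P(Z=2 | obs) = 1/8 / 5/16 = 2/5
P(Z=3 | obs) = 1/16 / 5/16 = 1/5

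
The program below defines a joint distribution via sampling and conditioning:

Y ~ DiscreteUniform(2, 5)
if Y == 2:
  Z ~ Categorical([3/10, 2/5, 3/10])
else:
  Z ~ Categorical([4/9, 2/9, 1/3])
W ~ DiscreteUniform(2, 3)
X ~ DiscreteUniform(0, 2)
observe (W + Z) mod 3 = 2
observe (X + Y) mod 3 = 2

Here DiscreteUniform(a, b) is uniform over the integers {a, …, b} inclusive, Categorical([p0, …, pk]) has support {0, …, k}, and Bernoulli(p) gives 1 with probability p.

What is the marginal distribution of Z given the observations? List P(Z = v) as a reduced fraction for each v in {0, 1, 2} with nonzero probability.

Enumerate traces; 8 have nonzero weight after conditioning:
  (Y=2, Z=0, W=2, X=0) weight 1/80
  (Y=2, Z=2, W=3, X=0) weight 1/80
  (Y=3, Z=0, W=2, X=2) weight 1/54
  (Y=3, Z=2, W=3, X=2) weight 1/72
  (Y=4, Z=0, W=2, X=1) weight 1/54
  (Y=4, Z=2, W=3, X=1) weight 1/72
  (Y=5, Z=0, W=2, X=0) weight 1/54
  (Y=5, Z=2, W=3, X=0) weight 1/72
Group by Z:
  weight(Z=0) = 49/720
  weight(Z=2) = 13/240
Total weight = 49/720 + 13/240 = 11/90
P(Z=0 | obs) = 49/720 / 11/90 = 49/88
P(Z=2 | obs) = 13/240 / 11/90 = 39/88

P(Z=0) = 49/88, P(Z=2) = 39/88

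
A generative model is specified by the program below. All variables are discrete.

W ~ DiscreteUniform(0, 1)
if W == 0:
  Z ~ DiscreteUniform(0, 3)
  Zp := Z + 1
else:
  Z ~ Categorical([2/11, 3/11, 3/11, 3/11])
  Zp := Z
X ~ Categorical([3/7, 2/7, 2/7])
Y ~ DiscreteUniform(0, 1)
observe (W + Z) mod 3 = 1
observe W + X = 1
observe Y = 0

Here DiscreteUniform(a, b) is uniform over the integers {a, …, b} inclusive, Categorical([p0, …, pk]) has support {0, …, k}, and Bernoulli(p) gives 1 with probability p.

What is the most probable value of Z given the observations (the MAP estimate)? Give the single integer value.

argmax_v P(Z = v | obs) = 3

Enumerate traces; 3 have nonzero weight after conditioning:
  (W=0, Z=1, X=1, Y=0) weight 1/56
  (W=1, Z=0, X=0, Y=0) weight 3/154
  (W=1, Z=3, X=0, Y=0) weight 9/308
Group by Z:
  weight(Z=0) = 3/154
  weight(Z=1) = 1/56
  weight(Z=3) = 9/308
Total weight = 3/154 + 1/56 + 9/308 = 41/616
P(Z=0 | obs) = 3/154 / 41/616 = 12/41
P(Z=1 | obs) = 1/56 / 41/616 = 11/41
P(Z=3 | obs) = 9/308 / 41/616 = 18/41
argmax = 3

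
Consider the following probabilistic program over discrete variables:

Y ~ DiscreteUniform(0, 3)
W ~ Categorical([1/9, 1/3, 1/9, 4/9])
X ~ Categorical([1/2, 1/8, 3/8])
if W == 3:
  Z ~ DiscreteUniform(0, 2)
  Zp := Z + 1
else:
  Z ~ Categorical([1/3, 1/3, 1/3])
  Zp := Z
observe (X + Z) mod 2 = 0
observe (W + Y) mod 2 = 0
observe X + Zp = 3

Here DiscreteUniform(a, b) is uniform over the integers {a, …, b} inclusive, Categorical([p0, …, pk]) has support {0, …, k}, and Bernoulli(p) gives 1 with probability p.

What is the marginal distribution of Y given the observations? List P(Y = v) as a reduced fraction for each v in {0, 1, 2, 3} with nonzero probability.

Enumerate traces; 6 have nonzero weight after conditioning:
  (Y=1, W=3, X=0, Z=2) weight 1/54
  (Y=1, W=3, X=1, Z=1) weight 1/216
  (Y=1, W=3, X=2, Z=0) weight 1/72
  (Y=3, W=3, X=0, Z=2) weight 1/54
  (Y=3, W=3, X=1, Z=1) weight 1/216
  (Y=3, W=3, X=2, Z=0) weight 1/72
Group by Y:
  weight(Y=1) = 1/27
  weight(Y=3) = 1/27
Total weight = 1/27 + 1/27 = 2/27
P(Y=1 | obs) = 1/27 / 2/27 = 1/2
P(Y=3 | obs) = 1/27 / 2/27 = 1/2

P(Y=1) = 1/2, P(Y=3) = 1/2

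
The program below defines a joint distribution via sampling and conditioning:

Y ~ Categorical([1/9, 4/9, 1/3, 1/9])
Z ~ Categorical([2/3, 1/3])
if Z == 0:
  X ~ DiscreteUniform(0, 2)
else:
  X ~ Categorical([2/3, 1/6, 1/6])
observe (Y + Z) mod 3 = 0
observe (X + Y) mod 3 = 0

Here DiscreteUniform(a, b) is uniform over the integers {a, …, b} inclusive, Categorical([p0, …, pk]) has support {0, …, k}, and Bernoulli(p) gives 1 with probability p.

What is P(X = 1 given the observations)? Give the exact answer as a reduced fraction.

Enumerate traces; 3 have nonzero weight after conditioning:
  (Y=0, Z=0, X=0) weight 2/81
  (Y=2, Z=1, X=1) weight 1/54
  (Y=3, Z=0, X=0) weight 2/81
Group by X:
  weight(X=0) = 4/81
  weight(X=1) = 1/54
Total weight = 4/81 + 1/54 = 11/162
P(X=0 | obs) = 4/81 / 11/162 = 8/11
P(X=1 | obs) = 1/54 / 11/162 = 3/11

P(X = 1 | obs) = 3/11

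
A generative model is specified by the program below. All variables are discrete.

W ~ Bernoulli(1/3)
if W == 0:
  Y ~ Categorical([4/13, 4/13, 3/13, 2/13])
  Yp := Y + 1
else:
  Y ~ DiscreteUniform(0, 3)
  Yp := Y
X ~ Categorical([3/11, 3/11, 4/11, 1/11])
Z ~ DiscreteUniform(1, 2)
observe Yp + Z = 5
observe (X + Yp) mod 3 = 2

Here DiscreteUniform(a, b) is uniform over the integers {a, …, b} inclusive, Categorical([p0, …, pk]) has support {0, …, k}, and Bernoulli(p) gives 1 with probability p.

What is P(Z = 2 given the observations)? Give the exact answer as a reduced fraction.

P(Z = 2 | obs) = 37/49

Enumerate traces; 3 have nonzero weight after conditioning:
  (W=0, Y=2, X=2, Z=2) weight 4/143
  (W=0, Y=3, X=1, Z=1) weight 2/143
  (W=1, Y=3, X=2, Z=2) weight 1/66
Group by Z:
  weight(Z=1) = 2/143
  weight(Z=2) = 37/858
Total weight = 2/143 + 37/858 = 49/858
P(Z=1 | obs) = 2/143 / 49/858 = 12/49
P(Z=2 | obs) = 37/858 / 49/858 = 37/49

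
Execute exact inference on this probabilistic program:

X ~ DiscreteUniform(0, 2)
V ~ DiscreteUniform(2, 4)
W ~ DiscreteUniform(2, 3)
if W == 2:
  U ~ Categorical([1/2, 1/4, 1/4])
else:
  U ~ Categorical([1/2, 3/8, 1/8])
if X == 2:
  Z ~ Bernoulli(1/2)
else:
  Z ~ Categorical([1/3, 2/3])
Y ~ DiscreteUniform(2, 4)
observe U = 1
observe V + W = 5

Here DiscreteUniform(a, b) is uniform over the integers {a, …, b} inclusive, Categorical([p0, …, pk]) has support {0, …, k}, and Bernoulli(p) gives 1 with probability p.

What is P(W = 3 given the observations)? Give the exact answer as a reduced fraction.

P(W = 3 | obs) = 3/5

Enumerate traces; 36 have nonzero weight after conditioning:
  (X=0, V=2, W=3, U=1, Z=0, Y=2) weight 1/432
  (X=0, V=2, W=3, U=1, Z=0, Y=3) weight 1/432
  (X=0, V=2, W=3, U=1, Z=0, Y=4) weight 1/432
  (X=0, V=2, W=3, U=1, Z=1, Y=2) weight 1/216
  (X=0, V=2, W=3, U=1, Z=1, Y=3) weight 1/216
  (X=0, V=2, W=3, U=1, Z=1, Y=4) weight 1/216
  (X=0, V=3, W=2, U=1, Z=0, Y=2) weight 1/648
  (X=0, V=3, W=2, U=1, Z=0, Y=3) weight 1/648
  … 28 more
Group by W:
  weight(W=2) = 1/24
  weight(W=3) = 1/16
Total weight = 1/24 + 1/16 = 5/48
P(W=2 | obs) = 1/24 / 5/48 = 2/5
P(W=3 | obs) = 1/16 / 5/48 = 3/5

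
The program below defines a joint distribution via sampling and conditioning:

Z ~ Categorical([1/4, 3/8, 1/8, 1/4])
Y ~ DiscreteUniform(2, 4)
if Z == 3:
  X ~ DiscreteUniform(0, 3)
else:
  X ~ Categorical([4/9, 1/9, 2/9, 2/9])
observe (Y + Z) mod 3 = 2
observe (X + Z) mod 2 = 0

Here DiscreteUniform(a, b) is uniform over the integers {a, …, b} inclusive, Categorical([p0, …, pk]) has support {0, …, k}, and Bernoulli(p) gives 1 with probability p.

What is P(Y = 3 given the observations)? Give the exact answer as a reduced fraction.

Enumerate traces; 8 have nonzero weight after conditioning:
  (Z=0, Y=2, X=0) weight 1/27
  (Z=0, Y=2, X=2) weight 1/54
  (Z=1, Y=4, X=1) weight 1/72
  (Z=1, Y=4, X=3) weight 1/36
  (Z=2, Y=3, X=0) weight 1/54
  (Z=2, Y=3, X=2) weight 1/108
  (Z=3, Y=2, X=1) weight 1/48
  (Z=3, Y=2, X=3) weight 1/48
Group by Y:
  weight(Y=2) = 7/72
  weight(Y=3) = 1/36
  weight(Y=4) = 1/24
Total weight = 7/72 + 1/36 + 1/24 = 1/6
P(Y=2 | obs) = 7/72 / 1/6 = 7/12
P(Y=3 | obs) = 1/36 / 1/6 = 1/6
P(Y=4 | obs) = 1/24 / 1/6 = 1/4

P(Y = 3 | obs) = 1/6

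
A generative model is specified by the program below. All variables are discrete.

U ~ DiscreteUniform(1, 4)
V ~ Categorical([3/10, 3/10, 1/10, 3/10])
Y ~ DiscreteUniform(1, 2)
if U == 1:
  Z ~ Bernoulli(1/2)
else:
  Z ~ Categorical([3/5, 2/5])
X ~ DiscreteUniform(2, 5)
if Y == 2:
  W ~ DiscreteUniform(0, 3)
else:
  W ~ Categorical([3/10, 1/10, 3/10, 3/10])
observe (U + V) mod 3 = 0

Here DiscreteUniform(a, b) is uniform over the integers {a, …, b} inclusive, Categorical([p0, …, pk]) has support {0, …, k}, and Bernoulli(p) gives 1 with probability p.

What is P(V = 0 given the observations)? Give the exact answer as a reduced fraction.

P(V = 0 | obs) = 3/11

Enumerate traces; 320 have nonzero weight after conditioning:
  (U=1, V=2, Y=1, Z=0, X=2, W=0) weight 3/6400
  (U=1, V=2, Y=1, Z=0, X=2, W=1) weight 1/6400
  (U=1, V=2, Y=1, Z=0, X=2, W=2) weight 3/6400
  (U=1, V=2, Y=1, Z=0, X=2, W=3) weight 3/6400
  (U=1, V=2, Y=1, Z=0, X=3, W=0) weight 3/6400
  (U=1, V=2, Y=1, Z=0, X=3, W=1) weight 1/6400
  (U=1, V=2, Y=1, Z=0, X=3, W=2) weight 3/6400
  (U=1, V=2, Y=1, Z=0, X=3, W=3) weight 3/6400
  (U=2, V=1, Y=1, Z=0, X=2, W=0) weight 27/16000
  (U=3, V=0, Y=1, Z=0, X=2, W=0) weight 27/16000
  … 310 more
Group by V:
  weight(V=0) = 3/40
  weight(V=1) = 3/40
  weight(V=2) = 1/20
  weight(V=3) = 3/40
Total weight = 3/40 + 3/40 + 1/20 + 3/40 = 11/40
P(V=0 | obs) = 3/40 / 11/40 = 3/11
P(V=1 | obs) = 3/40 / 11/40 = 3/11
P(V=2 | obs) = 1/20 / 11/40 = 2/11
P(V=3 | obs) = 3/40 / 11/40 = 3/11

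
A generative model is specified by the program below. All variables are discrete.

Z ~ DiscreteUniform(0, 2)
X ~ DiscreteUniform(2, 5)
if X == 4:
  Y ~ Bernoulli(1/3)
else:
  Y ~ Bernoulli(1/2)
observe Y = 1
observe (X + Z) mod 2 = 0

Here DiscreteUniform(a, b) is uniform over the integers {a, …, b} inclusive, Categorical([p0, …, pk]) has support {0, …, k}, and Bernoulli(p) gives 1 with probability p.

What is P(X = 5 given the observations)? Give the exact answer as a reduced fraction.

Enumerate traces; 6 have nonzero weight after conditioning:
  (Z=0, X=2, Y=1) weight 1/24
  (Z=0, X=4, Y=1) weight 1/36
  (Z=1, X=3, Y=1) weight 1/24
  (Z=1, X=5, Y=1) weight 1/24
  (Z=2, X=2, Y=1) weight 1/24
  (Z=2, X=4, Y=1) weight 1/36
Group by X:
  weight(X=2) = 1/12
  weight(X=3) = 1/24
  weight(X=4) = 1/18
  weight(X=5) = 1/24
Total weight = 1/12 + 1/24 + 1/18 + 1/24 = 2/9
P(X=2 | obs) = 1/12 / 2/9 = 3/8
P(X=3 | obs) = 1/24 / 2/9 = 3/16
P(X=4 | obs) = 1/18 / 2/9 = 1/4
P(X=5 | obs) = 1/24 / 2/9 = 3/16

P(X = 5 | obs) = 3/16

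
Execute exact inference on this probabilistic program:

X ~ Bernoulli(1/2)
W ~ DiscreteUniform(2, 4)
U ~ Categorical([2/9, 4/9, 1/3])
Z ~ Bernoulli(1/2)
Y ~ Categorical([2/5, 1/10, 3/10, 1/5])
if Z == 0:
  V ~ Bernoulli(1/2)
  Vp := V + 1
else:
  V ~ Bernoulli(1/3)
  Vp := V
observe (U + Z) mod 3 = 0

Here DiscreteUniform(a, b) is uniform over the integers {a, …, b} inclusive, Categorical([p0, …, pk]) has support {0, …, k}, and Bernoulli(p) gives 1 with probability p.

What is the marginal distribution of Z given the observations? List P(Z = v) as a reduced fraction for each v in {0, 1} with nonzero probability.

P(Z=0) = 2/5, P(Z=1) = 3/5

Enumerate traces; 96 have nonzero weight after conditioning:
  (X=0, W=2, U=0, Z=0, Y=0, V=0) weight 1/270
  (X=0, W=2, U=0, Z=0, Y=0, V=1) weight 1/270
  (X=0, W=2, U=0, Z=0, Y=1, V=0) weight 1/1080
  (X=0, W=2, U=0, Z=0, Y=1, V=1) weight 1/1080
  (X=0, W=2, U=0, Z=0, Y=2, V=0) weight 1/360
  (X=0, W=2, U=0, Z=0, Y=2, V=1) weight 1/360
  (X=0, W=2, U=0, Z=0, Y=3, V=0) weight 1/540
  (X=0, W=2, U=0, Z=0, Y=3, V=1) weight 1/540
  (X=0, W=2, U=2, Z=1, Y=0, V=0) weight 1/135
  … 87 more
Group by Z:
  weight(Z=0) = 1/9
  weight(Z=1) = 1/6
Total weight = 1/9 + 1/6 = 5/18
P(Z=0 | obs) = 1/9 / 5/18 = 2/5
P(Z=1 | obs) = 1/6 / 5/18 = 3/5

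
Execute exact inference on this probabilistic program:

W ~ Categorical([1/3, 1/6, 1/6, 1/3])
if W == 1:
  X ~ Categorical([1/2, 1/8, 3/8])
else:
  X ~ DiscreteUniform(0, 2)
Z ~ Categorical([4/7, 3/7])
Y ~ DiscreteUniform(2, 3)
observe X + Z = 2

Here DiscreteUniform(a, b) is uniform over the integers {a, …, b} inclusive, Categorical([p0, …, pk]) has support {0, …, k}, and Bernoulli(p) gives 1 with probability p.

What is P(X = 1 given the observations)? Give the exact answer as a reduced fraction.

Enumerate traces; 16 have nonzero weight after conditioning:
  (W=0, X=1, Z=1, Y=2) weight 1/42
  (W=0, X=1, Z=1, Y=3) weight 1/42
  (W=0, X=2, Z=0, Y=2) weight 2/63
  (W=0, X=2, Z=0, Y=3) weight 2/63
  (W=1, X=1, Z=1, Y=2) weight 1/224
  (W=1, X=1, Z=1, Y=3) weight 1/224
  (W=1, X=2, Z=0, Y=2) weight 1/56
  (W=1, X=2, Z=0, Y=3) weight 1/56
  … 8 more
Group by X:
  weight(X=1) = 43/336
  weight(X=2) = 7/36
Total weight = 43/336 + 7/36 = 325/1008
P(X=1 | obs) = 43/336 / 325/1008 = 129/325
P(X=2 | obs) = 7/36 / 325/1008 = 196/325

P(X = 1 | obs) = 129/325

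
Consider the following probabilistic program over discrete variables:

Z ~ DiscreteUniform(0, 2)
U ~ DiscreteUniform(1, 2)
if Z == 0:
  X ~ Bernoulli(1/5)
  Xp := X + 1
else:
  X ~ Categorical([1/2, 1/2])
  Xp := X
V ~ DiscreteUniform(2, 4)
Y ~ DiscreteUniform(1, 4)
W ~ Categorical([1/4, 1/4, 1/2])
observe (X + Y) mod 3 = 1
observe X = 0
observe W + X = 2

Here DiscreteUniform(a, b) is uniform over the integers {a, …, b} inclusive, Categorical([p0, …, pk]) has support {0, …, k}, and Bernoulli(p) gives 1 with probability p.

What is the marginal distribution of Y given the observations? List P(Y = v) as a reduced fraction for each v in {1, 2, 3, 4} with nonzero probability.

P(Y=1) = 1/2, P(Y=4) = 1/2

Enumerate traces; 36 have nonzero weight after conditioning:
  (Z=0, U=1, X=0, V=2, Y=1, W=2) weight 1/180
  (Z=0, U=1, X=0, V=2, Y=4, W=2) weight 1/180
  (Z=0, U=1, X=0, V=3, Y=1, W=2) weight 1/180
  (Z=0, U=1, X=0, V=3, Y=4, W=2) weight 1/180
  (Z=0, U=1, X=0, V=4, Y=1, W=2) weight 1/180
  (Z=0, U=1, X=0, V=4, Y=4, W=2) weight 1/180
  (Z=0, U=2, X=0, V=2, Y=1, W=2) weight 1/180
  (Z=0, U=2, X=0, V=2, Y=4, W=2) weight 1/180
  … 28 more
Group by Y:
  weight(Y=1) = 3/40
  weight(Y=4) = 3/40
Total weight = 3/40 + 3/40 = 3/20
P(Y=1 | obs) = 3/40 / 3/20 = 1/2
P(Y=4 | obs) = 3/40 / 3/20 = 1/2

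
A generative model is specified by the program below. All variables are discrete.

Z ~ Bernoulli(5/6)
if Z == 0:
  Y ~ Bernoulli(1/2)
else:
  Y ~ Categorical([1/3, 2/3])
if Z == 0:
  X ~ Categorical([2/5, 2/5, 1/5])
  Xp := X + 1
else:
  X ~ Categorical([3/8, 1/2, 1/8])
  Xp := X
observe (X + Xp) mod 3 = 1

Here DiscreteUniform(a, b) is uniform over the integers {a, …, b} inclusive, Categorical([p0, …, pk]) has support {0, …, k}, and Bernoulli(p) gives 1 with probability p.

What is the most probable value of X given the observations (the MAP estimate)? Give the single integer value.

Enumerate traces; 4 have nonzero weight after conditioning:
  (Z=0, Y=0, X=0) weight 1/30
  (Z=0, Y=1, X=0) weight 1/30
  (Z=1, Y=0, X=2) weight 5/144
  (Z=1, Y=1, X=2) weight 5/72
Group by X:
  weight(X=0) = 1/15
  weight(X=2) = 5/48
Total weight = 1/15 + 5/48 = 41/240
P(X=0 | obs) = 1/15 / 41/240 = 16/41
P(X=2 | obs) = 5/48 / 41/240 = 25/41
argmax = 2

argmax_v P(X = v | obs) = 2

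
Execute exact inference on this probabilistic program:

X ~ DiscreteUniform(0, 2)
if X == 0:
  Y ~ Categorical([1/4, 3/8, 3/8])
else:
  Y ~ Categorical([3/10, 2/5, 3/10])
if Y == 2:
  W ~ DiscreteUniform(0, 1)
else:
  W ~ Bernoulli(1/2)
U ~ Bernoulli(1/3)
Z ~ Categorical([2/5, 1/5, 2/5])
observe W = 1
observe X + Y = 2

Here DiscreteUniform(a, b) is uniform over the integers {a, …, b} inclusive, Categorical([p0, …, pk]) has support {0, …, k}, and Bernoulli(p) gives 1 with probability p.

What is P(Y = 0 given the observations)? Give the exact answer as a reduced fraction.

P(Y = 0 | obs) = 12/43

Enumerate traces; 18 have nonzero weight after conditioning:
  (X=0, Y=2, W=1, U=0, Z=0) weight 1/60
  (X=0, Y=2, W=1, U=0, Z=1) weight 1/120
  (X=0, Y=2, W=1, U=0, Z=2) weight 1/60
  (X=0, Y=2, W=1, U=1, Z=0) weight 1/120
  (X=0, Y=2, W=1, U=1, Z=1) weight 1/240
  (X=0, Y=2, W=1, U=1, Z=2) weight 1/120
  (X=1, Y=1, W=1, U=0, Z=0) weight 4/225
  (X=1, Y=1, W=1, U=0, Z=1) weight 2/225
  (X=2, Y=0, W=1, U=0, Z=0) weight 1/75
  … 9 more
Group by Y:
  weight(Y=0) = 1/20
  weight(Y=1) = 1/15
  weight(Y=2) = 1/16
Total weight = 1/20 + 1/15 + 1/16 = 43/240
P(Y=0 | obs) = 1/20 / 43/240 = 12/43
P(Y=1 | obs) = 1/15 / 43/240 = 16/43
P(Y=2 | obs) = 1/16 / 43/240 = 15/43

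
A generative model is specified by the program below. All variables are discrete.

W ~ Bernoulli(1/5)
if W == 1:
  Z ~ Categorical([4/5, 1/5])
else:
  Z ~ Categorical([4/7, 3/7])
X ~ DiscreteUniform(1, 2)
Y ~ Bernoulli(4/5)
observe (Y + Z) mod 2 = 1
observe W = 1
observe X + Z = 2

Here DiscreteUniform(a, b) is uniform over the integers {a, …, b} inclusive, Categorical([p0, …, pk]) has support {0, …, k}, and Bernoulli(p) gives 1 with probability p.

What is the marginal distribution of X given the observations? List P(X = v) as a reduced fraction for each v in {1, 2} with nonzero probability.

P(X=1) = 1/17, P(X=2) = 16/17

Enumerate traces; 2 have nonzero weight after conditioning:
  (W=1, Z=0, X=2, Y=1) weight 8/125
  (W=1, Z=1, X=1, Y=0) weight 1/250
Group by X:
  weight(X=1) = 1/250
  weight(X=2) = 8/125
Total weight = 1/250 + 8/125 = 17/250
P(X=1 | obs) = 1/250 / 17/250 = 1/17
P(X=2 | obs) = 8/125 / 17/250 = 16/17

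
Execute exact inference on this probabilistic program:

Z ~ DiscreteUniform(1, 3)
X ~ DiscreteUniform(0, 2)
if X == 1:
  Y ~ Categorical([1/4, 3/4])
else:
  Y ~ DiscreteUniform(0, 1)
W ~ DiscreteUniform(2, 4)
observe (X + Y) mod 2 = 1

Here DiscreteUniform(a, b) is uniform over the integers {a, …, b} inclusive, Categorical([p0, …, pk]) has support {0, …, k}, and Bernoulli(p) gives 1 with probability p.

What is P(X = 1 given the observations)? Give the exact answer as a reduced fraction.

Enumerate traces; 27 have nonzero weight after conditioning:
  (Z=1, X=0, Y=1, W=2) weight 1/54
  (Z=1, X=0, Y=1, W=3) weight 1/54
  (Z=1, X=0, Y=1, W=4) weight 1/54
  (Z=1, X=1, Y=0, W=2) weight 1/108
  (Z=1, X=1, Y=0, W=3) weight 1/108
  (Z=1, X=1, Y=0, W=4) weight 1/108
  (Z=1, X=2, Y=1, W=2) weight 1/54
  (Z=1, X=2, Y=1, W=3) weight 1/54
  … 19 more
Group by X:
  weight(X=0) = 1/6
  weight(X=1) = 1/12
  weight(X=2) = 1/6
Total weight = 1/6 + 1/12 + 1/6 = 5/12
P(X=0 | obs) = 1/6 / 5/12 = 2/5
P(X=1 | obs) = 1/12 / 5/12 = 1/5
P(X=2 | obs) = 1/6 / 5/12 = 2/5

P(X = 1 | obs) = 1/5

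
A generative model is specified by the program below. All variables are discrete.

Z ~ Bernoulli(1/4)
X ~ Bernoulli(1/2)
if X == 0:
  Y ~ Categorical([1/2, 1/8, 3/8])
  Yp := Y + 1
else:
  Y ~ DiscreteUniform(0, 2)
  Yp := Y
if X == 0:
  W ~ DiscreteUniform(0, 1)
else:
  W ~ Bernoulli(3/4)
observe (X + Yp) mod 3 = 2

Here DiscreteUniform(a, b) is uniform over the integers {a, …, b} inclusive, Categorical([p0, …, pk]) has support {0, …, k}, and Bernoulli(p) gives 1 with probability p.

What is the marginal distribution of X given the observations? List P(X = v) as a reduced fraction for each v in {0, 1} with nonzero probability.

P(X=0) = 3/11, P(X=1) = 8/11

Enumerate traces; 8 have nonzero weight after conditioning:
  (Z=0, X=0, Y=1, W=0) weight 3/128
  (Z=0, X=0, Y=1, W=1) weight 3/128
  (Z=0, X=1, Y=1, W=0) weight 1/32
  (Z=0, X=1, Y=1, W=1) weight 3/32
  (Z=1, X=0, Y=1, W=0) weight 1/128
  (Z=1, X=0, Y=1, W=1) weight 1/128
  (Z=1, X=1, Y=1, W=0) weight 1/96
  (Z=1, X=1, Y=1, W=1) weight 1/32
Group by X:
  weight(X=0) = 1/16
  weight(X=1) = 1/6
Total weight = 1/16 + 1/6 = 11/48
P(X=0 | obs) = 1/16 / 11/48 = 3/11
P(X=1 | obs) = 1/6 / 11/48 = 8/11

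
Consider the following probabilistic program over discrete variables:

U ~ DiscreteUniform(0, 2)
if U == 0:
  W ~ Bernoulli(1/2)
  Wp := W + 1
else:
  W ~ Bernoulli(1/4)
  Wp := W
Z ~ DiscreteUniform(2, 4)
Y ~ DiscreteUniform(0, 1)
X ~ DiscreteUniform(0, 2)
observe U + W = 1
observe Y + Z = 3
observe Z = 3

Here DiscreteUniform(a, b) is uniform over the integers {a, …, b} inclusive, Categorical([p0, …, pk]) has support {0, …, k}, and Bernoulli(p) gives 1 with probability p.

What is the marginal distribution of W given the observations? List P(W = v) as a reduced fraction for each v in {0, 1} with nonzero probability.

P(W=0) = 3/5, P(W=1) = 2/5

Enumerate traces; 6 have nonzero weight after conditioning:
  (U=0, W=1, Z=3, Y=0, X=0) weight 1/108
  (U=0, W=1, Z=3, Y=0, X=1) weight 1/108
  (U=0, W=1, Z=3, Y=0, X=2) weight 1/108
  (U=1, W=0, Z=3, Y=0, X=0) weight 1/72
  (U=1, W=0, Z=3, Y=0, X=1) weight 1/72
  (U=1, W=0, Z=3, Y=0, X=2) weight 1/72
Group by W:
  weight(W=0) = 1/24
  weight(W=1) = 1/36
Total weight = 1/24 + 1/36 = 5/72
P(W=0 | obs) = 1/24 / 5/72 = 3/5
P(W=1 | obs) = 1/36 / 5/72 = 2/5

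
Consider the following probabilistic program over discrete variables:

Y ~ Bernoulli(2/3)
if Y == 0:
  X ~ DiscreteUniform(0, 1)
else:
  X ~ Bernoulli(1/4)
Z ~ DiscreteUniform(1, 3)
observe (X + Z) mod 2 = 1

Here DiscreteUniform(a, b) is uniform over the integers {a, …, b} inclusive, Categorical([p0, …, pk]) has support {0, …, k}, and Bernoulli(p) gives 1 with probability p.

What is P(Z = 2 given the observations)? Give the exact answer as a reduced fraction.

Enumerate traces; 6 have nonzero weight after conditioning:
  (Y=0, X=0, Z=1) weight 1/18
  (Y=0, X=0, Z=3) weight 1/18
  (Y=0, X=1, Z=2) weight 1/18
  (Y=1, X=0, Z=1) weight 1/6
  (Y=1, X=0, Z=3) weight 1/6
  (Y=1, X=1, Z=2) weight 1/18
Group by Z:
  weight(Z=1) = 2/9
  weight(Z=2) = 1/9
  weight(Z=3) = 2/9
Total weight = 2/9 + 1/9 + 2/9 = 5/9
P(Z=1 | obs) = 2/9 / 5/9 = 2/5
P(Z=2 | obs) = 1/9 / 5/9 = 1/5
P(Z=3 | obs) = 2/9 / 5/9 = 2/5

P(Z = 2 | obs) = 1/5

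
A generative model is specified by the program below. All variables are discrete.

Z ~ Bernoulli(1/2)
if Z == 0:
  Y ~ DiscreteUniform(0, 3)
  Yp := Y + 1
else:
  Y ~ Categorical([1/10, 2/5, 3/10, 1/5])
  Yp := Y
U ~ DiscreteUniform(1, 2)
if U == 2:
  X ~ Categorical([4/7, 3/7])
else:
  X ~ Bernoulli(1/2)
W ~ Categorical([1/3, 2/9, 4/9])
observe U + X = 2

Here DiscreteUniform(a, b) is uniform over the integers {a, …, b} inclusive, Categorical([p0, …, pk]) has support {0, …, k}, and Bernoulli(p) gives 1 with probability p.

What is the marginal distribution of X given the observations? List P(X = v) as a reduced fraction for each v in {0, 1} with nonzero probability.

P(X=0) = 8/15, P(X=1) = 7/15

Enumerate traces; 48 have nonzero weight after conditioning:
  (Z=0, Y=0, U=1, X=1, W=0) weight 1/96
  (Z=0, Y=0, U=1, X=1, W=1) weight 1/144
  (Z=0, Y=0, U=1, X=1, W=2) weight 1/72
  (Z=0, Y=0, U=2, X=0, W=0) weight 1/84
  (Z=0, Y=0, U=2, X=0, W=1) weight 1/126
  (Z=0, Y=0, U=2, X=0, W=2) weight 1/63
  (Z=0, Y=1, U=1, X=1, W=0) weight 1/96
  (Z=0, Y=1, U=1, X=1, W=1) weight 1/144
  … 40 more
Group by X:
  weight(X=0) = 2/7
  weight(X=1) = 1/4
Total weight = 2/7 + 1/4 = 15/28
P(X=0 | obs) = 2/7 / 15/28 = 8/15
P(X=1 | obs) = 1/4 / 15/28 = 7/15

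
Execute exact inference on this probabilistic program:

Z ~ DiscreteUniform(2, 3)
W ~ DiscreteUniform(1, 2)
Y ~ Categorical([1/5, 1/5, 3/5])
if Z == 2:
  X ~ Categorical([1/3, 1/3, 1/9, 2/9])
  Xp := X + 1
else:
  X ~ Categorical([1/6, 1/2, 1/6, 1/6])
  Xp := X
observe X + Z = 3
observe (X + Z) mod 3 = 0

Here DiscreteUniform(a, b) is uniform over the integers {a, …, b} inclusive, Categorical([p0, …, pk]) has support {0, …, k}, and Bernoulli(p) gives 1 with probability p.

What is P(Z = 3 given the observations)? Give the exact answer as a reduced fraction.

Enumerate traces; 12 have nonzero weight after conditioning:
  (Z=2, W=1, Y=0, X=1) weight 1/60
  (Z=2, W=1, Y=1, X=1) weight 1/60
  (Z=2, W=1, Y=2, X=1) weight 1/20
  (Z=2, W=2, Y=0, X=1) weight 1/60
  (Z=2, W=2, Y=1, X=1) weight 1/60
  (Z=2, W=2, Y=2, X=1) weight 1/20
  (Z=3, W=1, Y=0, X=0) weight 1/120
  (Z=3, W=1, Y=1, X=0) weight 1/120
  … 4 more
Group by Z:
  weight(Z=2) = 1/6
  weight(Z=3) = 1/12
Total weight = 1/6 + 1/12 = 1/4
P(Z=2 | obs) = 1/6 / 1/4 = 2/3
P(Z=3 | obs) = 1/12 / 1/4 = 1/3

P(Z = 3 | obs) = 1/3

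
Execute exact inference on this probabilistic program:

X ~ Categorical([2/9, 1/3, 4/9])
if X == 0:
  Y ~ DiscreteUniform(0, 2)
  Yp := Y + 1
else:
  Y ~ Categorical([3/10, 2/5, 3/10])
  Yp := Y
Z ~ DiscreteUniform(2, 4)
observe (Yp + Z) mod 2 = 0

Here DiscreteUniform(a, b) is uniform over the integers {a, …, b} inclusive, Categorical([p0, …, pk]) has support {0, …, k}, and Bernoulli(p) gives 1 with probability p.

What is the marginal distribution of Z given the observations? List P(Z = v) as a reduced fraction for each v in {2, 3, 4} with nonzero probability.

Enumerate traces; 14 have nonzero weight after conditioning:
  (X=0, Y=0, Z=3) weight 2/81
  (X=0, Y=1, Z=2) weight 2/81
  (X=0, Y=1, Z=4) weight 2/81
  (X=0, Y=2, Z=3) weight 2/81
  (X=1, Y=0, Z=2) weight 1/30
  (X=1, Y=0, Z=4) weight 1/30
  (X=1, Y=1, Z=3) weight 2/45
  (X=1, Y=2, Z=2) weight 1/30
  … 6 more
Group by Z:
  weight(Z=2) = 73/405
  weight(Z=3) = 62/405
  weight(Z=4) = 73/405
Total weight = 73/405 + 62/405 + 73/405 = 208/405
P(Z=2 | obs) = 73/405 / 208/405 = 73/208
P(Z=3 | obs) = 62/405 / 208/405 = 31/104
P(Z=4 | obs) = 73/405 / 208/405 = 73/208

P(Z=2) = 73/208, P(Z=3) = 31/104, P(Z=4) = 73/208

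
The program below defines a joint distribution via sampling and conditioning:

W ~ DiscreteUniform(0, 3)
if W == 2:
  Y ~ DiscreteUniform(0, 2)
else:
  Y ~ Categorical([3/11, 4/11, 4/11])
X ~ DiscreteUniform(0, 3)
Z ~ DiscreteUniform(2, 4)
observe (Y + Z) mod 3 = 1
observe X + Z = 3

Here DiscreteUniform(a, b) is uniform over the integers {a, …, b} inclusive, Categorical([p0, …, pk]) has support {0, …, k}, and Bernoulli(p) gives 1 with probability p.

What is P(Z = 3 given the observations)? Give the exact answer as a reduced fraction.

P(Z = 3 | obs) = 1/2

Enumerate traces; 8 have nonzero weight after conditioning:
  (W=0, Y=1, X=0, Z=3) weight 1/132
  (W=0, Y=2, X=1, Z=2) weight 1/132
  (W=1, Y=1, X=0, Z=3) weight 1/132
  (W=1, Y=2, X=1, Z=2) weight 1/132
  (W=2, Y=1, X=0, Z=3) weight 1/144
  (W=2, Y=2, X=1, Z=2) weight 1/144
  (W=3, Y=1, X=0, Z=3) weight 1/132
  (W=3, Y=2, X=1, Z=2) weight 1/132
Group by Z:
  weight(Z=2) = 47/1584
  weight(Z=3) = 47/1584
Total weight = 47/1584 + 47/1584 = 47/792
P(Z=2 | obs) = 47/1584 / 47/792 = 1/2
P(Z=3 | obs) = 47/1584 / 47/792 = 1/2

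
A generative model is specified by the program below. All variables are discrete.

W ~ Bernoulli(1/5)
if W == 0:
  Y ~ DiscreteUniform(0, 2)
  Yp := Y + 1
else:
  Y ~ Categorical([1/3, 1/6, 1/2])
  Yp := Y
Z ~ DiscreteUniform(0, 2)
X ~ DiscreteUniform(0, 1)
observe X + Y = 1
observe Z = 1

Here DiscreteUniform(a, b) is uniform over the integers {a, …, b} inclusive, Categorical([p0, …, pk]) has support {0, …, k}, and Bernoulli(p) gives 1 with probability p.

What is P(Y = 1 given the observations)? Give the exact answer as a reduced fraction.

Enumerate traces; 4 have nonzero weight after conditioning:
  (W=0, Y=0, Z=1, X=1) weight 2/45
  (W=0, Y=1, Z=1, X=0) weight 2/45
  (W=1, Y=0, Z=1, X=1) weight 1/90
  (W=1, Y=1, Z=1, X=0) weight 1/180
Group by Y:
  weight(Y=0) = 1/18
  weight(Y=1) = 1/20
Total weight = 1/18 + 1/20 = 19/180
P(Y=0 | obs) = 1/18 / 19/180 = 10/19
P(Y=1 | obs) = 1/20 / 19/180 = 9/19

P(Y = 1 | obs) = 9/19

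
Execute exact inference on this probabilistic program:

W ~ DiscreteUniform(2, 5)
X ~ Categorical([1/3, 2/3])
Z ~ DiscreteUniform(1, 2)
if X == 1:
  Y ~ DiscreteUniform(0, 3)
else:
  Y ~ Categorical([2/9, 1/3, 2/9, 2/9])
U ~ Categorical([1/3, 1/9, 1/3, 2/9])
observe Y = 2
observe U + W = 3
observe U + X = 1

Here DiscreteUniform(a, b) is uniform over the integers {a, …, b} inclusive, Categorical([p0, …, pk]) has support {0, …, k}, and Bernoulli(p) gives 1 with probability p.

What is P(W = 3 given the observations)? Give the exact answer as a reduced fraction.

Enumerate traces; 4 have nonzero weight after conditioning:
  (W=2, X=0, Z=1, Y=2, U=1) weight 1/972
  (W=2, X=0, Z=2, Y=2, U=1) weight 1/972
  (W=3, X=1, Z=1, Y=2, U=0) weight 1/144
  (W=3, X=1, Z=2, Y=2, U=0) weight 1/144
Group by W:
  weight(W=2) = 1/486
  weight(W=3) = 1/72
Total weight = 1/486 + 1/72 = 31/1944
P(W=2 | obs) = 1/486 / 31/1944 = 4/31
P(W=3 | obs) = 1/72 / 31/1944 = 27/31

P(W = 3 | obs) = 27/31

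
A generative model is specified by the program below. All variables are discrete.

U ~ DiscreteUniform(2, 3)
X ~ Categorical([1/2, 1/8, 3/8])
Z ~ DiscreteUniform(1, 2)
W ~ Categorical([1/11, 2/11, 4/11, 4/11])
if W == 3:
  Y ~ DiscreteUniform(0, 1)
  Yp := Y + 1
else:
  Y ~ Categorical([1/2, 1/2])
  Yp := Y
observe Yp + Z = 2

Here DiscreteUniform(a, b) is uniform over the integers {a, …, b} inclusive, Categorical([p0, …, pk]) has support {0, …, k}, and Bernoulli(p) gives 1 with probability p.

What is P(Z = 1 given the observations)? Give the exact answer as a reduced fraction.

Enumerate traces; 42 have nonzero weight after conditioning:
  (U=2, X=0, Z=1, W=0, Y=1) weight 1/176
  (U=2, X=0, Z=1, W=1, Y=1) weight 1/88
  (U=2, X=0, Z=1, W=2, Y=1) weight 1/44
  (U=2, X=0, Z=1, W=3, Y=0) weight 1/44
  (U=2, X=0, Z=2, W=0, Y=0) weight 1/176
  (U=2, X=0, Z=2, W=1, Y=0) weight 1/88
  (U=2, X=0, Z=2, W=2, Y=0) weight 1/44
  (U=2, X=1, Z=1, W=0, Y=1) weight 1/704
  … 34 more
Group by Z:
  weight(Z=1) = 1/4
  weight(Z=2) = 7/44
Total weight = 1/4 + 7/44 = 9/22
P(Z=1 | obs) = 1/4 / 9/22 = 11/18
P(Z=2 | obs) = 7/44 / 9/22 = 7/18

P(Z = 1 | obs) = 11/18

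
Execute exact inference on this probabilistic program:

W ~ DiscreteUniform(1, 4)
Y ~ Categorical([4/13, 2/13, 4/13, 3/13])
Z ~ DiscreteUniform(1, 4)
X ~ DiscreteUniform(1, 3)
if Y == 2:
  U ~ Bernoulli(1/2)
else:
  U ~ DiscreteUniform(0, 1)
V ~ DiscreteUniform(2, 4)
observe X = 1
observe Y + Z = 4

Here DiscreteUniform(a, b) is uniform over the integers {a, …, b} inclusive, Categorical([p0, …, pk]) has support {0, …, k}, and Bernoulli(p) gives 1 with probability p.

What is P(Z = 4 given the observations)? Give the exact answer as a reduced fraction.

Enumerate traces; 96 have nonzero weight after conditioning:
  (W=1, Y=0, Z=4, X=1, U=0, V=2) weight 1/936
  (W=1, Y=0, Z=4, X=1, U=0, V=3) weight 1/936
  (W=1, Y=0, Z=4, X=1, U=0, V=4) weight 1/936
  (W=1, Y=0, Z=4, X=1, U=1, V=2) weight 1/936
  (W=1, Y=0, Z=4, X=1, U=1, V=3) weight 1/936
  (W=1, Y=0, Z=4, X=1, U=1, V=4) weight 1/936
  (W=1, Y=1, Z=3, X=1, U=0, V=2) weight 1/1872
  (W=1, Y=1, Z=3, X=1, U=0, V=3) weight 1/1872
  (W=1, Y=2, Z=2, X=1, U=0, V=2) weight 1/936
  (W=1, Y=3, Z=1, X=1, U=0, V=2) weight 1/1248
  … 86 more
Group by Z:
  weight(Z=1) = 1/52
  weight(Z=2) = 1/39
  weight(Z=3) = 1/78
  weight(Z=4) = 1/39
Total weight = 1/52 + 1/39 + 1/78 + 1/39 = 1/12
P(Z=1 | obs) = 1/52 / 1/12 = 3/13
P(Z=2 | obs) = 1/39 / 1/12 = 4/13
P(Z=3 | obs) = 1/78 / 1/12 = 2/13
P(Z=4 | obs) = 1/39 / 1/12 = 4/13

P(Z = 4 | obs) = 4/13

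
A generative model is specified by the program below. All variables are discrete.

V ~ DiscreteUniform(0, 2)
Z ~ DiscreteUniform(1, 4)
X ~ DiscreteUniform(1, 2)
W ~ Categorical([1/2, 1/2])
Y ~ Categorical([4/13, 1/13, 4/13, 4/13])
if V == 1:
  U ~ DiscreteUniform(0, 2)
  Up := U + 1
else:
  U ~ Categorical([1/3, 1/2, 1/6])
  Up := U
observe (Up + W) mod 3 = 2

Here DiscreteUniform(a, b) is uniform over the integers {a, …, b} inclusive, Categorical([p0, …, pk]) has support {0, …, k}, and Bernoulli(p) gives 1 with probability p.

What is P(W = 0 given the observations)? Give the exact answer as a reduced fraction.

Enumerate traces; 192 have nonzero weight after conditioning:
  (V=0, Z=1, X=1, W=0, Y=0, U=2) weight 1/936
  (V=0, Z=1, X=1, W=0, Y=1, U=2) weight 1/3744
  (V=0, Z=1, X=1, W=0, Y=2, U=2) weight 1/936
  (V=0, Z=1, X=1, W=0, Y=3, U=2) weight 1/936
  (V=0, Z=1, X=1, W=1, Y=0, U=1) weight 1/312
  (V=0, Z=1, X=1, W=1, Y=1, U=1) weight 1/1248
  (V=0, Z=1, X=1, W=1, Y=2, U=1) weight 1/312
  (V=0, Z=1, X=1, W=1, Y=3, U=1) weight 1/312
  … 184 more
Group by W:
  weight(W=0) = 1/9
  weight(W=1) = 2/9
Total weight = 1/9 + 2/9 = 1/3
P(W=0 | obs) = 1/9 / 1/3 = 1/3
P(W=1 | obs) = 2/9 / 1/3 = 2/3

P(W = 0 | obs) = 1/3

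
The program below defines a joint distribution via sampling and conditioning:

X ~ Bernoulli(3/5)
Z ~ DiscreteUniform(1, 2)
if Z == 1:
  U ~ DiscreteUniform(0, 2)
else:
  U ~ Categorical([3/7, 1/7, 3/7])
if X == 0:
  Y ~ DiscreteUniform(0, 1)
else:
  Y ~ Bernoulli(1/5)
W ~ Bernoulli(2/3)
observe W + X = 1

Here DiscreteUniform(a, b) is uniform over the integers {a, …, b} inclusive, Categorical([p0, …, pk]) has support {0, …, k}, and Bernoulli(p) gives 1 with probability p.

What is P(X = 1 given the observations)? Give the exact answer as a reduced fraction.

Enumerate traces; 24 have nonzero weight after conditioning:
  (X=0, Z=1, U=0, Y=0, W=1) weight 1/45
  (X=0, Z=1, U=0, Y=1, W=1) weight 1/45
  (X=0, Z=1, U=1, Y=0, W=1) weight 1/45
  (X=0, Z=1, U=1, Y=1, W=1) weight 1/45
  (X=0, Z=1, U=2, Y=0, W=1) weight 1/45
  (X=0, Z=1, U=2, Y=1, W=1) weight 1/45
  (X=0, Z=2, U=0, Y=0, W=1) weight 1/35
  (X=0, Z=2, U=0, Y=1, W=1) weight 1/35
  (X=1, Z=1, U=0, Y=0, W=0) weight 2/75
  … 15 more
Group by X:
  weight(X=0) = 4/15
  weight(X=1) = 1/5
Total weight = 4/15 + 1/5 = 7/15
P(X=0 | obs) = 4/15 / 7/15 = 4/7
P(X=1 | obs) = 1/5 / 7/15 = 3/7

P(X = 1 | obs) = 3/7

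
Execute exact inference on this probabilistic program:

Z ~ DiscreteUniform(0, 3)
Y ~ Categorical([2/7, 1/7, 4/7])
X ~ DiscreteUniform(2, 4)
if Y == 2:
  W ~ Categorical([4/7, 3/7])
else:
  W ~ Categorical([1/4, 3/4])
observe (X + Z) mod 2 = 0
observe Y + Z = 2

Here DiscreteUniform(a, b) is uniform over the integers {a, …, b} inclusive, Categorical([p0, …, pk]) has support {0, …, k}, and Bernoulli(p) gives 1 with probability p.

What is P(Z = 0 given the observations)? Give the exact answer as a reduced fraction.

Enumerate traces; 10 have nonzero weight after conditioning:
  (Z=0, Y=2, X=2, W=0) weight 4/147
  (Z=0, Y=2, X=2, W=1) weight 1/49
  (Z=0, Y=2, X=4, W=0) weight 4/147
  (Z=0, Y=2, X=4, W=1) weight 1/49
  (Z=1, Y=1, X=3, W=0) weight 1/336
  (Z=1, Y=1, X=3, W=1) weight 1/112
  (Z=2, Y=0, X=2, W=0) weight 1/168
  (Z=2, Y=0, X=2, W=1) weight 1/56
  … 2 more
Group by Z:
  weight(Z=0) = 2/21
  weight(Z=1) = 1/84
  weight(Z=2) = 1/21
Total weight = 2/21 + 1/84 + 1/21 = 13/84
P(Z=0 | obs) = 2/21 / 13/84 = 8/13
P(Z=1 | obs) = 1/84 / 13/84 = 1/13
P(Z=2 | obs) = 1/21 / 13/84 = 4/13

P(Z = 0 | obs) = 8/13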